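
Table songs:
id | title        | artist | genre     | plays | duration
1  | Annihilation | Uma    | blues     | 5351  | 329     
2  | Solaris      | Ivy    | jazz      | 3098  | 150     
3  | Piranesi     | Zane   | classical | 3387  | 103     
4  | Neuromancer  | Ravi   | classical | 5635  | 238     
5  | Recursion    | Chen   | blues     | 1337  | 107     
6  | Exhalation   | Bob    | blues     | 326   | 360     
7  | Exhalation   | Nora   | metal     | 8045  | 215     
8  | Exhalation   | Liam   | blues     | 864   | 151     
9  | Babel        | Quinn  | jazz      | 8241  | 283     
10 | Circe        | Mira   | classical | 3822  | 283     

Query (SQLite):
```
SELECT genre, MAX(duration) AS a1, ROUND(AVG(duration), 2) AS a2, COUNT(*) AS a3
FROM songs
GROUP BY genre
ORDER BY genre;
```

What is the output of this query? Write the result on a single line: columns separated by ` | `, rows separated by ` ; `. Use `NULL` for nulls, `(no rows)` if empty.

blues | 360 | 236.75 | 4 ; classical | 283 | 208 | 3 ; jazz | 283 | 216.5 | 2 ; metal | 215 | 215 | 1

Group songs by genre.
Per group compute: MAX(duration), ROUND(AVG(duration), 2), COUNT(*).
  blues: ids {1, 5, 6, 8} → MAX(duration)=360, ROUND(AVG(duration), 2)=236.75, COUNT(*)=4
  classical: ids {3, 4, 10} → MAX(duration)=283, ROUND(AVG(duration), 2)=208, COUNT(*)=3
  jazz: ids {2, 9} → MAX(duration)=283, ROUND(AVG(duration), 2)=216.5, COUNT(*)=2
  metal: ids {7} → MAX(duration)=215, ROUND(AVG(duration), 2)=215, COUNT(*)=1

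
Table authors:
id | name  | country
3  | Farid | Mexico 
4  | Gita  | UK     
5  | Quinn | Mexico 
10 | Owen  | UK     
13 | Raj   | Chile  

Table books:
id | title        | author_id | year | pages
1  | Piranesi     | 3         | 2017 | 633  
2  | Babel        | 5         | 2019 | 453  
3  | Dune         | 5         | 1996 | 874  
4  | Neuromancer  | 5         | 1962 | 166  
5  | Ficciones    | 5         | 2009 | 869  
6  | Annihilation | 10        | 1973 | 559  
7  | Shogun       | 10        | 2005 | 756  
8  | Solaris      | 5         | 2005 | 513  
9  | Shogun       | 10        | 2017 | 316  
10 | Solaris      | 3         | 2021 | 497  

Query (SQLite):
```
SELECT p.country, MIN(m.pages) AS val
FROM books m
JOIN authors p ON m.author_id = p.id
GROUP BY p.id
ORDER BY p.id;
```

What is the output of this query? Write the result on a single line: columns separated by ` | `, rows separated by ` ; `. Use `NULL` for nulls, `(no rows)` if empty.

Mexico | 497 ; Mexico | 166 ; UK | 316

Join each books row to its authors via author_id.
Group joined rows by authors.id; compute MIN(m.pages) per group.
  3: ids {1, 10} → MIN(m.pages)=497
  5: ids {2, 3, 4, 5, 8} → MIN(m.pages)=166
  10: ids {6, 7, 9} → MIN(m.pages)=316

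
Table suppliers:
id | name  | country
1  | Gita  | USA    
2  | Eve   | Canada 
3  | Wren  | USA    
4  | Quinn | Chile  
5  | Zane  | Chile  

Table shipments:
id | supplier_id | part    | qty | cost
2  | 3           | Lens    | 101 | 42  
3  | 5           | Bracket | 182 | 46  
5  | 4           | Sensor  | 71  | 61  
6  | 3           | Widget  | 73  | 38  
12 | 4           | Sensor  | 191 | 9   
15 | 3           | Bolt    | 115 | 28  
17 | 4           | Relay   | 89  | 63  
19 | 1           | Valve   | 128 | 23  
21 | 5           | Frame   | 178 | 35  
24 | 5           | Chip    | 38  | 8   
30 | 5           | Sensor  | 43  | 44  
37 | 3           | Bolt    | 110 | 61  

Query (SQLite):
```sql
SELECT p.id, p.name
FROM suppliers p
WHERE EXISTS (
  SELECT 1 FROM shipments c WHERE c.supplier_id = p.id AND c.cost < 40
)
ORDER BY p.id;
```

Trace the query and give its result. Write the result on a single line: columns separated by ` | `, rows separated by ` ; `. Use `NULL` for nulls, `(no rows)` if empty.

For each suppliers row, check whether any shipments with matching supplier_id has cost < 40.
Keep rows where that is true.

1 | Gita ; 3 | Wren ; 4 | Quinn ; 5 | Zane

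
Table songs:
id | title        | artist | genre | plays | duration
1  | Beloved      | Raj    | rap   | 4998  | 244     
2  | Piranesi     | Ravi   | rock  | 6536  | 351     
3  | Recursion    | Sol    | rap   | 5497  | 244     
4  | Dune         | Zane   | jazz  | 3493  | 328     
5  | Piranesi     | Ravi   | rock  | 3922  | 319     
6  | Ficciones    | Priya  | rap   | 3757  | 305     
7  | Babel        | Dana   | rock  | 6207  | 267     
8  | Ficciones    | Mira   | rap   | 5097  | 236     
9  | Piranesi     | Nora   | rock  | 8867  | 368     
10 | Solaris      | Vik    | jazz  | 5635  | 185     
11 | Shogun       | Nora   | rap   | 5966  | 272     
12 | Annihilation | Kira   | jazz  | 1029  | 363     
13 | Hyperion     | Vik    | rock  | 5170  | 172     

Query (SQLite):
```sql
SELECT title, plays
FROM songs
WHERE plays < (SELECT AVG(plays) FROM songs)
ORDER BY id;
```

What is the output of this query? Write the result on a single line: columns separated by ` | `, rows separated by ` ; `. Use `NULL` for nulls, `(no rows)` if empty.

Beloved | 4998 ; Dune | 3493 ; Piranesi | 3922 ; Ficciones | 3757 ; Annihilation | 1029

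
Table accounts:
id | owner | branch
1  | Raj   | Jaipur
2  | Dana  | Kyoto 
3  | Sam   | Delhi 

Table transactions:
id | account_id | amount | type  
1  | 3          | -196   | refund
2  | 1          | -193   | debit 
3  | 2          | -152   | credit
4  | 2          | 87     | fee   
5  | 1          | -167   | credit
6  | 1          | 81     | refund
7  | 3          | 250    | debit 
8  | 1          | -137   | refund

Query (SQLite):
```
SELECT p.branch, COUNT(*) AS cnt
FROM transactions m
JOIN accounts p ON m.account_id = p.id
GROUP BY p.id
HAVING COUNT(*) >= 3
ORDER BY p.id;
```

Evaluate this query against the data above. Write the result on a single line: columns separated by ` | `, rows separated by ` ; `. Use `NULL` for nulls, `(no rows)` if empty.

Join each transactions row to its accounts via account_id.
Group joined rows by accounts.id; compute COUNT(*) per group.
HAVING: keep groups with count ≥ 3.
  1: ids {2, 5, 6, 8} → COUNT(*)=4
  2: ids {3, 4} → COUNT(*)=2
  3: ids {1, 7} → COUNT(*)=2

Jaipur | 4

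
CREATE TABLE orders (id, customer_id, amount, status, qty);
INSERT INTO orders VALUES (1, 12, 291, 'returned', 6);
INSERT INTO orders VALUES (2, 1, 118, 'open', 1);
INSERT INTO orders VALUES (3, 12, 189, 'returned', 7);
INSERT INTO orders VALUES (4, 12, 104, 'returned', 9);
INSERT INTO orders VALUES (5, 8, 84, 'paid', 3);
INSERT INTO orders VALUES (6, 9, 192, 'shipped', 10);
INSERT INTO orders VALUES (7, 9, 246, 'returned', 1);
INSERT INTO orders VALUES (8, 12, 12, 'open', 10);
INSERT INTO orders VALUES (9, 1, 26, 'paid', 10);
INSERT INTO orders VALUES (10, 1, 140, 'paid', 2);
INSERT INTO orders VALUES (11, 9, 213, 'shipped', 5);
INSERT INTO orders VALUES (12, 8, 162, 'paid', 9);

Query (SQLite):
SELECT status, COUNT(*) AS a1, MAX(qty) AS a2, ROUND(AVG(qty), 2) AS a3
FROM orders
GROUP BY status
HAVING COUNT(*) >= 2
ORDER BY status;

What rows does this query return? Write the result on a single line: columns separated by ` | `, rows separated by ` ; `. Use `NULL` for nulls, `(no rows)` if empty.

Group orders by status.
Per group compute: COUNT(*), MAX(qty), ROUND(AVG(qty), 2).
HAVING: drop groups with fewer than 2 rows.
  open: ids {2, 8} → COUNT(*)=2, MAX(qty)=10, ROUND(AVG(qty), 2)=5.5
  paid: ids {5, 9, 10, 12} → COUNT(*)=4, MAX(qty)=10, ROUND(AVG(qty), 2)=6
  returned: ids {1, 3, 4, 7} → COUNT(*)=4, MAX(qty)=9, ROUND(AVG(qty), 2)=5.75
  shipped: ids {6, 11} → COUNT(*)=2, MAX(qty)=10, ROUND(AVG(qty), 2)=7.5

open | 2 | 10 | 5.5 ; paid | 4 | 10 | 6 ; returned | 4 | 9 | 5.75 ; shipped | 2 | 10 | 7.5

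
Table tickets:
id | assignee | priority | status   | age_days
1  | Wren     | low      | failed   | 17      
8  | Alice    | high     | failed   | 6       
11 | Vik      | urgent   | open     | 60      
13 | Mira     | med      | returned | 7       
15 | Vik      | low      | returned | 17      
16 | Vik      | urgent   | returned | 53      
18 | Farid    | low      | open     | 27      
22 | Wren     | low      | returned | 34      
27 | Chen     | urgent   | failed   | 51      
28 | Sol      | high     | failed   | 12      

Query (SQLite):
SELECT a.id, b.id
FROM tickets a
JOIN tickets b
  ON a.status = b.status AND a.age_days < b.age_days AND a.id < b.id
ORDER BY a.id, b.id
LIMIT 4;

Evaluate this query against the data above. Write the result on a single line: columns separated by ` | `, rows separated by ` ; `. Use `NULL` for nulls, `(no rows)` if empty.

Pairs (a,b) with same status, a.age_days < b.age_days, a.id < b.id.
status groups: failed:{1,8,27,28} open:{11,18} returned:{13,15,16,22}
Ordered by (a.id, b.id); first 4.

1 | 27 ; 8 | 27 ; 8 | 28 ; 13 | 15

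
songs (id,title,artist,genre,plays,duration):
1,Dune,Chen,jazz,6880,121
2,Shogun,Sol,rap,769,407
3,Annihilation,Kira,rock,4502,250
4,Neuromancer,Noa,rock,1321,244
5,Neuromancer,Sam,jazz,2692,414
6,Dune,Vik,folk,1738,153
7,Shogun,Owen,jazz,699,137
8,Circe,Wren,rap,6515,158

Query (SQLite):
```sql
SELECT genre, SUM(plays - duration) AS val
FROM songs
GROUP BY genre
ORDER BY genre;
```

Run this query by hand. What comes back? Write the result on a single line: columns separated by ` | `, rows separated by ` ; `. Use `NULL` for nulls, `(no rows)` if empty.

For each row compute plays - duration.
Group by genre; take SUM of the expression per group.
  folk: ids {6} → SUM(plays - duration)=1585
  jazz: ids {1, 5, 7} → SUM(plays - duration)=9599
  rap: ids {2, 8} → SUM(plays - duration)=6719
  rock: ids {3, 4} → SUM(plays - duration)=5329

folk | 1585 ; jazz | 9599 ; rap | 6719 ; rock | 5329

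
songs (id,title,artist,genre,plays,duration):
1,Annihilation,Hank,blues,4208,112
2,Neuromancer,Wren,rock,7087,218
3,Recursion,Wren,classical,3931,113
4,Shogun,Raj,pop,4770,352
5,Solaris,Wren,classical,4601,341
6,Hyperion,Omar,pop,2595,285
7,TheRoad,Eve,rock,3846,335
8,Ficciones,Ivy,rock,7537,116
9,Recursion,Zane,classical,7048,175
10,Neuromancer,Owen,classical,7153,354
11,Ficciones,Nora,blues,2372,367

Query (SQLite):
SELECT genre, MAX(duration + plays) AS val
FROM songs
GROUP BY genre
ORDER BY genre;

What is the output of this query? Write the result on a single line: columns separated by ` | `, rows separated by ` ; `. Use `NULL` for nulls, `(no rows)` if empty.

blues | 4320 ; classical | 7507 ; pop | 5122 ; rock | 7653

For each row compute duration + plays.
Group by genre; take MAX of the expression per group.
  blues: ids {1, 11} → MAX(duration + plays)=4320
  classical: ids {3, 5, 9, 10} → MAX(duration + plays)=7507
  pop: ids {4, 6} → MAX(duration + plays)=5122
  rock: ids {2, 7, 8} → MAX(duration + plays)=7653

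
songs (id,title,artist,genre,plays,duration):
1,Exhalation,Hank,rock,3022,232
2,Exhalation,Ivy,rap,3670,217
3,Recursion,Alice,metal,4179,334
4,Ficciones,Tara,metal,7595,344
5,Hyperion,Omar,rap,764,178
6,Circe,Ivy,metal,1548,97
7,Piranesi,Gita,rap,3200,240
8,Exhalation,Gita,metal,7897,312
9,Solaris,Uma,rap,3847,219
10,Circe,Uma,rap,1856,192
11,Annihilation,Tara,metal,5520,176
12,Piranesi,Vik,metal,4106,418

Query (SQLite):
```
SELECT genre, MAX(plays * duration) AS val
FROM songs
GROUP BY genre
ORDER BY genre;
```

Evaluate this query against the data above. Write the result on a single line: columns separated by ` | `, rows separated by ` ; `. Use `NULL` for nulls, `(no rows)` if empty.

metal | 2612680 ; rap | 842493 ; rock | 701104

For each row compute plays * duration.
Group by genre; take MAX of the expression per group.
  metal: ids {3, 4, 6, 8, 11, 12} → MAX(plays * duration)=2612680
  rap: ids {2, 5, 7, 9, 10} → MAX(plays * duration)=842493
  rock: ids {1} → MAX(plays * duration)=701104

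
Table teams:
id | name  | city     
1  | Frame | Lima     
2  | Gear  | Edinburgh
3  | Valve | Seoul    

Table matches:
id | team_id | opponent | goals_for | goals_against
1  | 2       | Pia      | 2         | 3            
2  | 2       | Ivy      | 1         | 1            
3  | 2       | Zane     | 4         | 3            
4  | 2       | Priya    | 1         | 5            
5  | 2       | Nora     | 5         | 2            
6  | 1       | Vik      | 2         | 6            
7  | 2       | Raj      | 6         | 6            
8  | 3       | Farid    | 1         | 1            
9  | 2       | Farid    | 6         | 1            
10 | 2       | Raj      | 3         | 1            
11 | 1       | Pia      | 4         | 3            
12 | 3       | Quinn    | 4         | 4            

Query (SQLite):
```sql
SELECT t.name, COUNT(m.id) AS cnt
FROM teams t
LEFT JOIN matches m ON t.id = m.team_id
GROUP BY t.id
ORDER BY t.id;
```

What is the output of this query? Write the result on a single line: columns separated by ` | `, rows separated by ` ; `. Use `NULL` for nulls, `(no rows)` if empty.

LEFT JOIN keeps every teams row; unmatched ones get NULL for matches columns.
Group by teams.id and compute COUNT(m.id). COUNT(col) of an all-NULL group is 0.
  1: ids {6, 11} → COUNT(m.id)=2
  2: ids {1, 2, 3, 4, 5, 7, 9, 10} → COUNT(m.id)=8
  3: ids {8, 12} → COUNT(m.id)=2

Frame | 2 ; Gear | 8 ; Valve | 2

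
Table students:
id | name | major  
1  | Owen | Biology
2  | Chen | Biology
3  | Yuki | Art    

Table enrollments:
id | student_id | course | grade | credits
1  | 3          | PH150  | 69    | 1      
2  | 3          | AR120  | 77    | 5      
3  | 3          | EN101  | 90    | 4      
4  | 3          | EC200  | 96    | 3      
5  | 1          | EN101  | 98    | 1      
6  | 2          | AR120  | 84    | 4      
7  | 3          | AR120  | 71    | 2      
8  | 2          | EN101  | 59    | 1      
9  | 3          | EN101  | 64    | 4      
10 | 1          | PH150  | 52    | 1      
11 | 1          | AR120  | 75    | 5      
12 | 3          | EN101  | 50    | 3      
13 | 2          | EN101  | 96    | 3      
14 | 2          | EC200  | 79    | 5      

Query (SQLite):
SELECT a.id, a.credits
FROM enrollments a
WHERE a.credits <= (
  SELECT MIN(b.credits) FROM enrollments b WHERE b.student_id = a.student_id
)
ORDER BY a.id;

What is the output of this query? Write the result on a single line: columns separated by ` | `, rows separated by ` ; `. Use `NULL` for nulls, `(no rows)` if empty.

For each enrollments row a, compute MIN(credits) over rows sharing a.student_id.
Keep row a if a.credits <= that per-group MIN.
  student_id=1: MIN(credits) = 1
  student_id=2: MIN(credits) = 1
  student_id=3: MIN(credits) = 1

1 | 1 ; 5 | 1 ; 8 | 1 ; 10 | 1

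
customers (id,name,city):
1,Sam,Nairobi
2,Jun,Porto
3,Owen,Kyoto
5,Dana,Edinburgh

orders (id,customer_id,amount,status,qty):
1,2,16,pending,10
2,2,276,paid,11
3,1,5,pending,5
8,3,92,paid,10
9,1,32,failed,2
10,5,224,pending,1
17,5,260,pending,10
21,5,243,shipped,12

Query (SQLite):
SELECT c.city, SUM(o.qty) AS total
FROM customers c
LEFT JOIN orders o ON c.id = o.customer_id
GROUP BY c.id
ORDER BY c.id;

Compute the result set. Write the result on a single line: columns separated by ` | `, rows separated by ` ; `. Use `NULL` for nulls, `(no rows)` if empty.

Nairobi | 7 ; Porto | 21 ; Kyoto | 10 ; Edinburgh | 23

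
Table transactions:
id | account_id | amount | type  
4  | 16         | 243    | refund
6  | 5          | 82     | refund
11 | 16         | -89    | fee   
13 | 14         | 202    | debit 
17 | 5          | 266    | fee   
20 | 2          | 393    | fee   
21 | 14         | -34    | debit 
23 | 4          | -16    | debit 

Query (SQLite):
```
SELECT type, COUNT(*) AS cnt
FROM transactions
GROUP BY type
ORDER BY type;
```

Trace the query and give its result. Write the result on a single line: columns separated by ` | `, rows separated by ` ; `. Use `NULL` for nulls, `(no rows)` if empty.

debit | 3 ; fee | 3 ; refund | 2

Partition transactions by type; compute COUNT(*) within each group.
  debit: ids {13, 21, 23} → COUNT(*)=3
  fee: ids {11, 17, 20} → COUNT(*)=3
  refund: ids {4, 6} → COUNT(*)=2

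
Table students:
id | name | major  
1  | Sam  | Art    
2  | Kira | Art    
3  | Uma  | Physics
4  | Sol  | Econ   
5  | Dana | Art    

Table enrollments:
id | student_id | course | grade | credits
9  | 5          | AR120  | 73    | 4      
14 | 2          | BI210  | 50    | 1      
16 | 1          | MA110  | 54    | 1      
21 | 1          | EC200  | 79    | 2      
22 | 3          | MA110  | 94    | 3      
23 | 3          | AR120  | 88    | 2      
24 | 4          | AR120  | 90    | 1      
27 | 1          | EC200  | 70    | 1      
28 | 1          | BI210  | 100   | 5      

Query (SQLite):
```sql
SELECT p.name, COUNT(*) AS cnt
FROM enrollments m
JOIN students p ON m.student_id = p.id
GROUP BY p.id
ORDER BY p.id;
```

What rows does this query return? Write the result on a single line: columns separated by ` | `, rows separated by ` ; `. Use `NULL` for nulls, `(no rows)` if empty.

Sam | 4 ; Kira | 1 ; Uma | 2 ; Sol | 1 ; Dana | 1

Join each enrollments row to its students via student_id.
Group joined rows by students.id; compute COUNT(*) per group.
  1: ids {16, 21, 27, 28} → COUNT(*)=4
  2: ids {14} → COUNT(*)=1
  3: ids {22, 23} → COUNT(*)=2
  4: ids {24} → COUNT(*)=1
  5: ids {9} → COUNT(*)=1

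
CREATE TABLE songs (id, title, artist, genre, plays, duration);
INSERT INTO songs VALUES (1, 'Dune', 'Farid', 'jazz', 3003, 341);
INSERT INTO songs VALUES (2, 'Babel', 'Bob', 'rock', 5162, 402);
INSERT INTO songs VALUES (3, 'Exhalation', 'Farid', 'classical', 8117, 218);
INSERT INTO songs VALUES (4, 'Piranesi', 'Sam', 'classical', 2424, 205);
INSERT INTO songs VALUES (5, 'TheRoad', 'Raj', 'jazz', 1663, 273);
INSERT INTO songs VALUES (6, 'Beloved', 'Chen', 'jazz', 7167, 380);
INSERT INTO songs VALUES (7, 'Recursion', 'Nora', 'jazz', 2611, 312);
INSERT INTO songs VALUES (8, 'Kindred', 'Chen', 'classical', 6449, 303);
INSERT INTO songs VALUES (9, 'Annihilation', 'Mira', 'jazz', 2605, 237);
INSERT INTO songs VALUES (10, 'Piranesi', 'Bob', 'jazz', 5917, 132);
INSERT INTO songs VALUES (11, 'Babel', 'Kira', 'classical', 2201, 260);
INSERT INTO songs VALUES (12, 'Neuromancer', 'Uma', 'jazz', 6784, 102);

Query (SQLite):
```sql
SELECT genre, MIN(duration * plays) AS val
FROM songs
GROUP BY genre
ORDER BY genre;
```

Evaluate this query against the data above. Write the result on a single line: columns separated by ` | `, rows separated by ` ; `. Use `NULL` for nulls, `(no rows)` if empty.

classical | 496920 ; jazz | 453999 ; rock | 2075124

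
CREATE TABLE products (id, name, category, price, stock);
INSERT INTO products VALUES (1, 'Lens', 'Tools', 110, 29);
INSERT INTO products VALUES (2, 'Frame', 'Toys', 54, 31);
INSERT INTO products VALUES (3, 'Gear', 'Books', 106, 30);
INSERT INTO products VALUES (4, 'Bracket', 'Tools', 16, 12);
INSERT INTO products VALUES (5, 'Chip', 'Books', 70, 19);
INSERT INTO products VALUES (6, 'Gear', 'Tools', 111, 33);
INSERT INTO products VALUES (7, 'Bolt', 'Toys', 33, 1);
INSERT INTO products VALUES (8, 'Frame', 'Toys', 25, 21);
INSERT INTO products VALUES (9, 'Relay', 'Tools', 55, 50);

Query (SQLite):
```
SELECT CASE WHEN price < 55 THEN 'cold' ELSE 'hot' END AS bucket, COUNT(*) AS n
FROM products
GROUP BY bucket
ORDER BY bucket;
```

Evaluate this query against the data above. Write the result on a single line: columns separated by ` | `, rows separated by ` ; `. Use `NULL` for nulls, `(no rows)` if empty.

cold | 4 ; hot | 5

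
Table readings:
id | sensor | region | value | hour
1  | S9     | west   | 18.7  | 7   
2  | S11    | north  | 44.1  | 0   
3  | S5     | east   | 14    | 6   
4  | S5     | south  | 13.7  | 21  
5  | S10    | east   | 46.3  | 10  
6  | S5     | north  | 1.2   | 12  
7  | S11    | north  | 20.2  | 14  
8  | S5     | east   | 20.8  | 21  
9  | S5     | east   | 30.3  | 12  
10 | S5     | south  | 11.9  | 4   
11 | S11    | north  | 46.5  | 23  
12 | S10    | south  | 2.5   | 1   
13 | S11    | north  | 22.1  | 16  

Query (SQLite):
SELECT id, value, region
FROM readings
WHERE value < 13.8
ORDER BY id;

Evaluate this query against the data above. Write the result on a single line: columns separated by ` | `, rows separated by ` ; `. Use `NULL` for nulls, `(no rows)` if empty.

value < 13.8: ids {4, 6, 10, 12}

4 | 13.7 | south ; 6 | 1.2 | north ; 10 | 11.9 | south ; 12 | 2.5 | south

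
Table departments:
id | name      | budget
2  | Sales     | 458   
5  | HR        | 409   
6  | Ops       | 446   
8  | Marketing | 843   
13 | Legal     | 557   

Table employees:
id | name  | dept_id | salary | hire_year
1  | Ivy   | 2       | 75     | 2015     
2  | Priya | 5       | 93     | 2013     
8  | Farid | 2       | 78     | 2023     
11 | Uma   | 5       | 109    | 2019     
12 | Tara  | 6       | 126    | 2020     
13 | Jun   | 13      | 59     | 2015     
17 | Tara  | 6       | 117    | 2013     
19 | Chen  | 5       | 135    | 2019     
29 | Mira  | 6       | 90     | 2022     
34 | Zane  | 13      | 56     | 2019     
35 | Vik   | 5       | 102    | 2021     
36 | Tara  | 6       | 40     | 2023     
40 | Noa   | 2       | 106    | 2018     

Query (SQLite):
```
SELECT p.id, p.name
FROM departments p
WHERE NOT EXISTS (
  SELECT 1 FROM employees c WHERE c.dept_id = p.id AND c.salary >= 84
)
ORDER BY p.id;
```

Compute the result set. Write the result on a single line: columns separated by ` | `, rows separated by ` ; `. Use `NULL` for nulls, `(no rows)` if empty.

8 | Marketing ; 13 | Legal

For each departments row, check whether any employees with matching dept_id has salary >= 84.
Keep rows where that is false.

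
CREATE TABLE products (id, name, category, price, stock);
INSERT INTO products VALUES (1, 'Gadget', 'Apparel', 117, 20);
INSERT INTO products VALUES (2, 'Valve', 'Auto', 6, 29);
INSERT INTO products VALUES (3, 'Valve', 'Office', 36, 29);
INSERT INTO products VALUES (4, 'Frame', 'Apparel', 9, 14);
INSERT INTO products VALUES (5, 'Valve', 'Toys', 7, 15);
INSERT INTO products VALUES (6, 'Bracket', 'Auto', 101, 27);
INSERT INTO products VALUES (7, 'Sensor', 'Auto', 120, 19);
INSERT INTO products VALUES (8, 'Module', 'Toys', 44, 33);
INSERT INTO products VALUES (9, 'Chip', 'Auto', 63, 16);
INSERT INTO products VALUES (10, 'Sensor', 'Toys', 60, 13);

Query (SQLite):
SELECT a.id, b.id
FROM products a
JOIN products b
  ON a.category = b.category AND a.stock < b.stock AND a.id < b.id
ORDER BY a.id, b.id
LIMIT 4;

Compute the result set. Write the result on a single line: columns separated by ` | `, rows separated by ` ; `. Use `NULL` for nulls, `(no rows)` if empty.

Pairs (a,b) with same category, a.stock < b.stock, a.id < b.id.
category groups: Apparel:{1,4} Auto:{2,6,7,9} Office:{3} Toys:{5,8,10}
Ordered by (a.id, b.id); first 4.

5 | 8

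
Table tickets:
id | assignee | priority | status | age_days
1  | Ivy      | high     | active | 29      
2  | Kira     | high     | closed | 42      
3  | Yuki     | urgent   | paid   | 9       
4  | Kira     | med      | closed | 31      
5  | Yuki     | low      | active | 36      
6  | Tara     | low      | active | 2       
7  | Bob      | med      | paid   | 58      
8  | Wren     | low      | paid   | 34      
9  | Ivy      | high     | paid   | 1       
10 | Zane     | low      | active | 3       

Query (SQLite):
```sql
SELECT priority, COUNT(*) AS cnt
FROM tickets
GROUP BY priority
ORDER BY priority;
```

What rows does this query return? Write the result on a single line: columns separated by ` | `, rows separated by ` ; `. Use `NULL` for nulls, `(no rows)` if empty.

Partition tickets by priority; compute COUNT(*) within each group.
  high: ids {1, 2, 9} → COUNT(*)=3
  low: ids {5, 6, 8, 10} → COUNT(*)=4
  med: ids {4, 7} → COUNT(*)=2
  urgent: ids {3} → COUNT(*)=1

high | 3 ; low | 4 ; med | 2 ; urgent | 1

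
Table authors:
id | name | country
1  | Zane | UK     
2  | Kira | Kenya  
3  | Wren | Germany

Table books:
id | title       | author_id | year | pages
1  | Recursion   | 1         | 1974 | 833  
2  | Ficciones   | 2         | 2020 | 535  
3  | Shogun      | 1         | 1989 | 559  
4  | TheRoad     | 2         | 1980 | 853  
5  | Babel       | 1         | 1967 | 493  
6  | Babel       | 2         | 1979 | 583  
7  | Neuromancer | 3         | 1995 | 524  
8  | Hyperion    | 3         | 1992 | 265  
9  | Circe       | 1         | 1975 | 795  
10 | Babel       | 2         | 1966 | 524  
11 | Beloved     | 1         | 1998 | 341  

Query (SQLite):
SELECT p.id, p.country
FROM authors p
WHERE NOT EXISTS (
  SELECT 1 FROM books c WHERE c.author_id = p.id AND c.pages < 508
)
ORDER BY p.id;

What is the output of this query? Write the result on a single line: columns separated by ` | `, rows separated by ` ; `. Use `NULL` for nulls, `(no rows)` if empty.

For each authors row, check whether any books with matching author_id has pages < 508.
Keep rows where that is false.

2 | Kenya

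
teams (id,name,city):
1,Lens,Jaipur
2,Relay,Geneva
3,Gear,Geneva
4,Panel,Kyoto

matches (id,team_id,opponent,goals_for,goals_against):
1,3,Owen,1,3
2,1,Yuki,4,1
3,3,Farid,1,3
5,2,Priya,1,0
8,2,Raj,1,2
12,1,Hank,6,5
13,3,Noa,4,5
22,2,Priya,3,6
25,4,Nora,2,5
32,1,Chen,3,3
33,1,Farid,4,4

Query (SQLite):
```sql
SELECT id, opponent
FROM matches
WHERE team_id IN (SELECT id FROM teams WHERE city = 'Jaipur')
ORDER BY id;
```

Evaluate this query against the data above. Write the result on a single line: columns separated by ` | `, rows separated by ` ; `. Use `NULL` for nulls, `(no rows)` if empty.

Inner query: teams.id where city = 'Jaipur'.
Outer: keep matches rows whose team_id is in that set.
Inner query → {1}

2 | Yuki ; 12 | Hank ; 32 | Chen ; 33 | Farid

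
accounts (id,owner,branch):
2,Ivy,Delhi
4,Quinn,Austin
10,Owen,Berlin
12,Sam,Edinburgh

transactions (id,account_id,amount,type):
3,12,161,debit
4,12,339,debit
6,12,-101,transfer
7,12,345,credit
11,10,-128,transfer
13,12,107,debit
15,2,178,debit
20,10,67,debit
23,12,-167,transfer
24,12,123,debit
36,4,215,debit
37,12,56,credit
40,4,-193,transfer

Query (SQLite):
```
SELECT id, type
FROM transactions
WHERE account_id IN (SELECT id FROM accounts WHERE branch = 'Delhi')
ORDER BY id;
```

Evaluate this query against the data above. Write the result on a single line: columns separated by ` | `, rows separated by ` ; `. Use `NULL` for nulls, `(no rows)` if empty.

Inner query: accounts.id where branch = 'Delhi'.
Outer: keep transactions rows whose account_id is in that set.
Inner query → {2}

15 | debit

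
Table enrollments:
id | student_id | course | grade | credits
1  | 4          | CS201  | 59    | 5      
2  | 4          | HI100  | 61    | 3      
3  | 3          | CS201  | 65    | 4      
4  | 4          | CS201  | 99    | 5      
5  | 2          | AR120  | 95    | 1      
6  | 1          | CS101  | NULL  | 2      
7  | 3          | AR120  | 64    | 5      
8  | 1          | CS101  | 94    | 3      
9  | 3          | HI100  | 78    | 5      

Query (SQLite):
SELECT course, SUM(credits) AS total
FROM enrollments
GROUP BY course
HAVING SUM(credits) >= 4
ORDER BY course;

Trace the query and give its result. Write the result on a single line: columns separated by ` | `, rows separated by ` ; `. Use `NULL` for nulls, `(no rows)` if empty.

Partition enrollments by course; compute SUM(credits) within each group.
HAVING: keep groups where SUM(credits) >= 4.
  AR120: ids {5, 7} → SUM(credits)=6
  CS101: ids {6, 8} → SUM(credits)=5
  CS201: ids {1, 3, 4} → SUM(credits)=14
  HI100: ids {2, 9} → SUM(credits)=8

AR120 | 6 ; CS101 | 5 ; CS201 | 14 ; HI100 | 8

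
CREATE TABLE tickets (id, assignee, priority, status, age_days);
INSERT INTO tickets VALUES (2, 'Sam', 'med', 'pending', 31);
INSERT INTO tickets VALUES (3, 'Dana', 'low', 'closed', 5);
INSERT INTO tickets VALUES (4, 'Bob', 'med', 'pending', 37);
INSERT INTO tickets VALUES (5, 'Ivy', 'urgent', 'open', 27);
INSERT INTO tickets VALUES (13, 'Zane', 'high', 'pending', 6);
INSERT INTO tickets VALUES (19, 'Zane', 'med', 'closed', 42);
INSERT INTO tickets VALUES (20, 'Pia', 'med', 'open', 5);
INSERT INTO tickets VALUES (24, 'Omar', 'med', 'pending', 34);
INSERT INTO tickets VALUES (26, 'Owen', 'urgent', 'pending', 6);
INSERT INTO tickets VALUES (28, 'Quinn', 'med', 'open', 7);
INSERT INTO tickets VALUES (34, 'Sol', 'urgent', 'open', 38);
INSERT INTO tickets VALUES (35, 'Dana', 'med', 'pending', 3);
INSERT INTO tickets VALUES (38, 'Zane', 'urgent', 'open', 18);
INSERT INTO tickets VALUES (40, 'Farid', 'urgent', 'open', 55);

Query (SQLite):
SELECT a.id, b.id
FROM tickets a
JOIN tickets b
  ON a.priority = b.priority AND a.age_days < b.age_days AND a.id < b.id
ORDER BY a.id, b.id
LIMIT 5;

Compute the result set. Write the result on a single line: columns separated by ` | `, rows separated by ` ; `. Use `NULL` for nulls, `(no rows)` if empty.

Pairs (a,b) with same priority, a.age_days < b.age_days, a.id < b.id.
priority groups: high:{13} low:{3} med:{2,4,19,20,24,28,35} urgent:{5,26,34,38,40}
Ordered by (a.id, b.id); first 5.

2 | 4 ; 2 | 19 ; 2 | 24 ; 4 | 19 ; 5 | 34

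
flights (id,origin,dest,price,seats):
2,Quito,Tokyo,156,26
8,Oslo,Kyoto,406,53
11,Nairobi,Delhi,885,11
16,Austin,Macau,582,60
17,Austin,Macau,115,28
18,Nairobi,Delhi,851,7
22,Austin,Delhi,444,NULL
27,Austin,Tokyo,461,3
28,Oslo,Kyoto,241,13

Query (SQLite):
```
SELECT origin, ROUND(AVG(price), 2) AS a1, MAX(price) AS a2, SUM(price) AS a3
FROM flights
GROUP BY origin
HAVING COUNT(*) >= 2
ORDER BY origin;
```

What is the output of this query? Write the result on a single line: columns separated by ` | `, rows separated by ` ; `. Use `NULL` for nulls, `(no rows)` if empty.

Austin | 400.5 | 582 | 1602 ; Nairobi | 868 | 885 | 1736 ; Oslo | 323.5 | 406 | 647

Group flights by origin.
Per group compute: ROUND(AVG(price), 2), MAX(price), SUM(price).
HAVING: drop groups with fewer than 2 rows.
  Austin: ids {16, 17, 22, 27} → ROUND(AVG(price), 2)=400.5, MAX(price)=582, SUM(price)=1602
  Nairobi: ids {11, 18} → ROUND(AVG(price), 2)=868, MAX(price)=885, SUM(price)=1736
  Oslo: ids {8, 28} → ROUND(AVG(price), 2)=323.5, MAX(price)=406, SUM(price)=647
  Quito: ids {2} → ROUND(AVG(price), 2)=156, MAX(price)=156, SUM(price)=156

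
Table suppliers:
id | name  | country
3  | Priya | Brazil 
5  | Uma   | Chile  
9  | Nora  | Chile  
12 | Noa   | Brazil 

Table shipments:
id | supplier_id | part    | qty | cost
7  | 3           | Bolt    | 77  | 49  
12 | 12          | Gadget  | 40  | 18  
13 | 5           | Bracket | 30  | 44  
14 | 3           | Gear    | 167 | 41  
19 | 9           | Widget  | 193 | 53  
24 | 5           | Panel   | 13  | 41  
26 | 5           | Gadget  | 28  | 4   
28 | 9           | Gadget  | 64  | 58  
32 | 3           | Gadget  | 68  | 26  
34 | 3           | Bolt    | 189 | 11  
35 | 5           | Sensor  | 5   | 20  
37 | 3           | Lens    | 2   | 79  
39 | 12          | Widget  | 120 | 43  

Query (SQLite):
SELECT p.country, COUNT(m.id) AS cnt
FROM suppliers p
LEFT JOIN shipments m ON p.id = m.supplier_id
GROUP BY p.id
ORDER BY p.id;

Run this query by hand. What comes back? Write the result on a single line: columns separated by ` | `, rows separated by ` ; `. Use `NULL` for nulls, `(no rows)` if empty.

Brazil | 5 ; Chile | 4 ; Chile | 2 ; Brazil | 2

LEFT JOIN keeps every suppliers row; unmatched ones get NULL for shipments columns.
Group by suppliers.id and compute COUNT(m.id). COUNT(col) of an all-NULL group is 0.
  3: ids {7, 14, 32, 34, 37} → COUNT(m.id)=5
  5: ids {13, 24, 26, 35} → COUNT(m.id)=4
  9: ids {19, 28} → COUNT(m.id)=2
  12: ids {12, 39} → COUNT(m.id)=2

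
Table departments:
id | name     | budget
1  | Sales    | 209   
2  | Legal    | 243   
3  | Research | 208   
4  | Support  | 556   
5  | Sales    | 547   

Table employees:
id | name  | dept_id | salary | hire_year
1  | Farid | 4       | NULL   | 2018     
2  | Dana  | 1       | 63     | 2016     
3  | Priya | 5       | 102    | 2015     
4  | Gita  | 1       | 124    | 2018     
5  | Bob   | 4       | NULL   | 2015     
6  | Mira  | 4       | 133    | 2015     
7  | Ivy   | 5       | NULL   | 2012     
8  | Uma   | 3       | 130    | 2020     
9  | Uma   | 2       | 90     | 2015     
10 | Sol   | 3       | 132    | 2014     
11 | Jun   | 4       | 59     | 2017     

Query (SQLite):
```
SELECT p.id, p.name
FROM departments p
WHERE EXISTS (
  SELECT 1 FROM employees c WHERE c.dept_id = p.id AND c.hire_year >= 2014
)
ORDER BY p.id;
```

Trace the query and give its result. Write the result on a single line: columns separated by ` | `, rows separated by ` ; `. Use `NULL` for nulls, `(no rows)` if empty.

1 | Sales ; 2 | Legal ; 3 | Research ; 4 | Support ; 5 | Sales

For each departments row, check whether any employees with matching dept_id has hire_year >= 2014.
Keep rows where that is true.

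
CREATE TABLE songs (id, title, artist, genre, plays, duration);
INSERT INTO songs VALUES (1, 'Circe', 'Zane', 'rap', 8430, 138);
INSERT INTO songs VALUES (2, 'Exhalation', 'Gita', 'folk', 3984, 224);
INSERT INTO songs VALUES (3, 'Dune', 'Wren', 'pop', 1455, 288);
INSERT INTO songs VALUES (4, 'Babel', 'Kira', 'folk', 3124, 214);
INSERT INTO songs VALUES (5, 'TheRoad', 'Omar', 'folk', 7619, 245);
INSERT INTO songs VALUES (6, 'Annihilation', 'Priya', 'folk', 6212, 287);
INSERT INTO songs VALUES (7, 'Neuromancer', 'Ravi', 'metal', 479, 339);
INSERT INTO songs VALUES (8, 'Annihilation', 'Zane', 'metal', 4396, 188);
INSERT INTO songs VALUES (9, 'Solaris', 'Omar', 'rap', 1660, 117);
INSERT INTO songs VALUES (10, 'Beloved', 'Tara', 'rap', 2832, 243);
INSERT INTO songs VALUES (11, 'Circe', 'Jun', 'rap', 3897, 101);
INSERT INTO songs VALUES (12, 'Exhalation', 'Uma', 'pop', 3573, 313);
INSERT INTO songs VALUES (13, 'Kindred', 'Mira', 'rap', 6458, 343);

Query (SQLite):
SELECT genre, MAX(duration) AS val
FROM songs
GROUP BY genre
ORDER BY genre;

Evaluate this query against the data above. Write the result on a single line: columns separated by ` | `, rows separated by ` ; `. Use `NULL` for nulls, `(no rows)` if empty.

folk | 287 ; metal | 339 ; pop | 313 ; rap | 343

Partition songs by genre; compute MAX(duration) within each group.
  folk: ids {2, 4, 5, 6} → MAX(duration)=287
  metal: ids {7, 8} → MAX(duration)=339
  pop: ids {3, 12} → MAX(duration)=313
  rap: ids {1, 9, 10, 11, 13} → MAX(duration)=343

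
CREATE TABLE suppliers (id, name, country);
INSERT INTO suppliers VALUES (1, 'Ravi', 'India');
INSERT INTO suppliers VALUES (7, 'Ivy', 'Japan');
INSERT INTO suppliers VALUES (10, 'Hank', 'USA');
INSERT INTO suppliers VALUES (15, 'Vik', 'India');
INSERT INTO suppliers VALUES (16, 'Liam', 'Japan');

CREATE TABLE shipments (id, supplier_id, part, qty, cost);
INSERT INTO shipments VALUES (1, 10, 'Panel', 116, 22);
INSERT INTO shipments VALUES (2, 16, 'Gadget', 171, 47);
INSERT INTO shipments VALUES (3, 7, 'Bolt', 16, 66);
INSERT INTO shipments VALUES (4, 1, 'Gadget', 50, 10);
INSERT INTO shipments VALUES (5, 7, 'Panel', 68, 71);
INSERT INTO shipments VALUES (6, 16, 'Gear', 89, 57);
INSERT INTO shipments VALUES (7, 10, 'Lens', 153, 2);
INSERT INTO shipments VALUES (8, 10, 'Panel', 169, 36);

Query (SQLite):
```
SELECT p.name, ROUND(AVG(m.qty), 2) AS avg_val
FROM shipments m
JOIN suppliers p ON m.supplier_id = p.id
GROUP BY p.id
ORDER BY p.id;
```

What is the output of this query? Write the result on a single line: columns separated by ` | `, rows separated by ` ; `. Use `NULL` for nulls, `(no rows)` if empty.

Join each shipments row to its suppliers via supplier_id.
Group joined rows by suppliers.id; compute ROUND(AVG(m.qty), 2) per group.
  1: ids {4} → ROUND(AVG(m.qty), 2)=50
  7: ids {3, 5} → ROUND(AVG(m.qty), 2)=42
  10: ids {1, 7, 8} → ROUND(AVG(m.qty), 2)=146
  16: ids {2, 6} → ROUND(AVG(m.qty), 2)=130

Ravi | 50 ; Ivy | 42 ; Hank | 146 ; Liam | 130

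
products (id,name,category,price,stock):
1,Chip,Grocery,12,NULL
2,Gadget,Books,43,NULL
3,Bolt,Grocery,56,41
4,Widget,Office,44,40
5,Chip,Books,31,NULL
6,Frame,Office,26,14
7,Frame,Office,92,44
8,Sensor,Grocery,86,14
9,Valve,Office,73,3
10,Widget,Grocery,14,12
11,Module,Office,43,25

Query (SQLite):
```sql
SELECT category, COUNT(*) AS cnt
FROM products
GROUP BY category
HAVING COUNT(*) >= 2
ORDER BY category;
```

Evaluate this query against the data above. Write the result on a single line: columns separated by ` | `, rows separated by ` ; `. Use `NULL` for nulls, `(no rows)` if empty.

Books | 2 ; Grocery | 4 ; Office | 5

Partition products by category; compute COUNT(*) within each group.
HAVING: keep groups with count ≥ 2.
  Books: ids {2, 5} → COUNT(*)=2
  Grocery: ids {1, 3, 8, 10} → COUNT(*)=4
  Office: ids {4, 6, 7, 9, 11} → COUNT(*)=5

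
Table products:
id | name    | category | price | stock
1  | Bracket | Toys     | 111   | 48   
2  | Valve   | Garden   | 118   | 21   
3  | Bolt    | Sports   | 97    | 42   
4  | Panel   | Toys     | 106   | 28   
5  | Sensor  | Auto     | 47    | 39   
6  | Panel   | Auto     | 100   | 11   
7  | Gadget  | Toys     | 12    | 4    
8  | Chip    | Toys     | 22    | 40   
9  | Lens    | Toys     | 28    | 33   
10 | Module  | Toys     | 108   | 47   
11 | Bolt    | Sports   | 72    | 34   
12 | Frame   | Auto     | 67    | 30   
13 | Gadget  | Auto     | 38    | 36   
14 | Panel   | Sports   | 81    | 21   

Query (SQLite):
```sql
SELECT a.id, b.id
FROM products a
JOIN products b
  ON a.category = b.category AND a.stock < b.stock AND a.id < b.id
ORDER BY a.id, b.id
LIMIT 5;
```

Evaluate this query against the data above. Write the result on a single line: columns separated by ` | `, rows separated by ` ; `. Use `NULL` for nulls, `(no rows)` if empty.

Pairs (a,b) with same category, a.stock < b.stock, a.id < b.id.
category groups: Auto:{5,6,12,13} Garden:{2} Sports:{3,11,14} Toys:{1,4,7,8,9,10}
Ordered by (a.id, b.id); first 5.

4 | 8 ; 4 | 9 ; 4 | 10 ; 6 | 12 ; 6 | 13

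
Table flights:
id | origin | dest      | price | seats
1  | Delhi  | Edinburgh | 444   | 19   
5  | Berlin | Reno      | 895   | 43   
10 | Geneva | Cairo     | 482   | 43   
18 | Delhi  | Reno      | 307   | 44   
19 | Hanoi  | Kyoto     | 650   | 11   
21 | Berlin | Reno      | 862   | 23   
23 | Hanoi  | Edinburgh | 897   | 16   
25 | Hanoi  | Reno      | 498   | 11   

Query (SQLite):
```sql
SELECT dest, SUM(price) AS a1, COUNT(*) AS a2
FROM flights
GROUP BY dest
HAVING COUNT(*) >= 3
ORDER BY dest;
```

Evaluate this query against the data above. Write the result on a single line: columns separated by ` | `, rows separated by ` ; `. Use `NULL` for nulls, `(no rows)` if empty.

Reno | 2562 | 4

Group flights by dest.
Per group compute: SUM(price), COUNT(*).
HAVING: drop groups with fewer than 3 rows.
  Cairo: ids {10} → SUM(price)=482, COUNT(*)=1
  Edinburgh: ids {1, 23} → SUM(price)=1341, COUNT(*)=2
  Kyoto: ids {19} → SUM(price)=650, COUNT(*)=1
  Reno: ids {5, 18, 21, 25} → SUM(price)=2562, COUNT(*)=4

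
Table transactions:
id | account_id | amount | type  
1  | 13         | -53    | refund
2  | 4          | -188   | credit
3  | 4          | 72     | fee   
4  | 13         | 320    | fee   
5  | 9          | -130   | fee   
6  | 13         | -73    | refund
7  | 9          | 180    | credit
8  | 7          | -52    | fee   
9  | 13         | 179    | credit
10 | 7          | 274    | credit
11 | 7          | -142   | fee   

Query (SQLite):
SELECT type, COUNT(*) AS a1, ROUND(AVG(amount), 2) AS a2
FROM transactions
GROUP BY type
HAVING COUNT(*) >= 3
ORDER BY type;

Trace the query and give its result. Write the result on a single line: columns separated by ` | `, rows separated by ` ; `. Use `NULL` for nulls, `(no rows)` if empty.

credit | 4 | 111.25 ; fee | 5 | 13.6

Group transactions by type.
Per group compute: COUNT(*), ROUND(AVG(amount), 2).
HAVING: drop groups with fewer than 3 rows.
  credit: ids {2, 7, 9, 10} → COUNT(*)=4, ROUND(AVG(amount), 2)=111.25
  fee: ids {3, 4, 5, 8, 11} → COUNT(*)=5, ROUND(AVG(amount), 2)=13.6
  refund: ids {1, 6} → COUNT(*)=2, ROUND(AVG(amount), 2)=-63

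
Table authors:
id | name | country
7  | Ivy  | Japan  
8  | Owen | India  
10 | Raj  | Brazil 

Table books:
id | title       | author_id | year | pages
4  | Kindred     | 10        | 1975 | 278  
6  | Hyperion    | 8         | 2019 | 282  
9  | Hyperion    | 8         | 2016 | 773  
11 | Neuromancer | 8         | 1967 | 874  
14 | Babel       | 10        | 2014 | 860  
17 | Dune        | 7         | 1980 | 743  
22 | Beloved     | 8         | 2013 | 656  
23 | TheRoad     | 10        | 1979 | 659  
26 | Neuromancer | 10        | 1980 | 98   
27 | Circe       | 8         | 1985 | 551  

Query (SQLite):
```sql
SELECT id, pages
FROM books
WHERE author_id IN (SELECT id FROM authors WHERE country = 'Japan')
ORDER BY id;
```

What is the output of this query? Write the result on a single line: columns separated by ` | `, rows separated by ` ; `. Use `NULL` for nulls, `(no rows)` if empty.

17 | 743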